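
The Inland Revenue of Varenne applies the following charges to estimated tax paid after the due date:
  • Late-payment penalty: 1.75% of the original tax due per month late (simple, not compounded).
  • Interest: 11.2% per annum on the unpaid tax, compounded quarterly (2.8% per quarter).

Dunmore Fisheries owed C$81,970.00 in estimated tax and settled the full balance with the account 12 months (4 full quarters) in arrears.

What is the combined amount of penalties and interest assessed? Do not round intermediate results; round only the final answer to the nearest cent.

C$26,787.17

Late-payment penalty = 1.75% × C$81,970.00 × 12 mo = C$17,213.70
Interest: C$81,970.00 × ((1 + 0.028)^4 − 1) = C$81,970.00 × 0.1167924… = C$9,573.4749…
Penalties + interest = C$17,213.7000 + C$9,573.4749… = C$26,787.17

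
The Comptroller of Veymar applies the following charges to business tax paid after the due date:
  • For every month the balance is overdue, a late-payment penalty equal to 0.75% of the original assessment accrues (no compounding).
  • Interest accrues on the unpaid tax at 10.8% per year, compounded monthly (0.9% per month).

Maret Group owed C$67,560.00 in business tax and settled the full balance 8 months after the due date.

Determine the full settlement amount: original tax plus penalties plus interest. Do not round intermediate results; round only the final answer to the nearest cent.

Late-payment penalty = 0.75% × C$67,560.00 × 8 mo = C$4,053.60
Interest: C$67,560.00 × ((1 + 0.009)^8 − 1) = C$67,560.00 × 0.0743093… = C$5,020.3354…
Total = C$67,560.00 + C$4,053.6000 + C$5,020.3354… = C$76,633.94

C$76,633.94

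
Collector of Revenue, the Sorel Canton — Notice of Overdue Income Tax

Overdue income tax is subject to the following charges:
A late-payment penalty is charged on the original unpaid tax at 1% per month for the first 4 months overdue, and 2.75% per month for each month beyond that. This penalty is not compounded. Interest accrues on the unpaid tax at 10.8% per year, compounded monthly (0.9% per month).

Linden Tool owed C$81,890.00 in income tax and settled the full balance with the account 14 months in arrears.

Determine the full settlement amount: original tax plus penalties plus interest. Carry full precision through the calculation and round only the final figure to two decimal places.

C$118,629.38

Penalty, months 1–4: 4 × 1% × C$81,890.00 = C$3,275.60
Penalty, months 5–14: 10 × 2.75% × C$81,890.00 = C$22,519.75
Interest: C$81,890.00 × ((1 + 0.009)^14 − 1) = C$81,890.00 × 0.1336430… = C$10,944.0288…
Total = C$81,890.00 + C$25,795.3500 + C$10,944.0288… = C$118,629.38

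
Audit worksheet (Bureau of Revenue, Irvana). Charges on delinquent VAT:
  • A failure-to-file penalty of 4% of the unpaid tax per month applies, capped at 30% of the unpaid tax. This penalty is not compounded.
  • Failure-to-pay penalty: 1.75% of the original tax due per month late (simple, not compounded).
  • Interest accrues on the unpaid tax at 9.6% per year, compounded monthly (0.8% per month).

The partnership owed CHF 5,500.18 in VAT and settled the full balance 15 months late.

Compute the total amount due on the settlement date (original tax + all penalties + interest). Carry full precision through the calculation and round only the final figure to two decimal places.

CHF 9,292.33

Failure-to-file: 15 × 4% × CHF 5,500.18 = CHF 3,300.11…, capped at 30% × CHF 5,500.18 = CHF 1,650.05…
Failure-to-pay penalty = 1.75% × CHF 5,500.18 × 15 mo = CHF 1,443.80…
Interest: CHF 5,500.18 × ((1 + 0.008)^15 − 1) = CHF 5,500.18 × 0.1269587… = CHF 698.2954…
Total = CHF 5,500.18 + CHF 3,093.8513… + CHF 698.2954… = CHF 9,292.33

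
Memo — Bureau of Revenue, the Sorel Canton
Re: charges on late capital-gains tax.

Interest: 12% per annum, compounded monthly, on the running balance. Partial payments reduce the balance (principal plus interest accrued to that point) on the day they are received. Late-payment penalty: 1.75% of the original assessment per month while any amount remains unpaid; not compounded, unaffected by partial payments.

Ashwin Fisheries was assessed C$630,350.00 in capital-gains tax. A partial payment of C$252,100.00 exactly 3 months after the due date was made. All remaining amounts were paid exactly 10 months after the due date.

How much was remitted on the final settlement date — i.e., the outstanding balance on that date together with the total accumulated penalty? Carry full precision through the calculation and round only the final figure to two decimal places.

C$536,324.48

Monthly rate = 12% ÷ 12 = 1%
Balance at month 3: C$630,350.0000 × (1 + 0.01)^3 = C$649,450.2354…
After C$252,100.00 payment: C$649,450.2354… − C$252,100.00 = C$397,350.2354…
Balance at month 10: C$397,350.2354… × (1 + 0.01)^7 = C$426,013.2345…
Penalty: 10 × 1.75% × C$630,350.00 = C$110,311.25
Final settlement = outstanding balance + penalty = C$426,013.2345… + C$110,311.25 = C$536,324.48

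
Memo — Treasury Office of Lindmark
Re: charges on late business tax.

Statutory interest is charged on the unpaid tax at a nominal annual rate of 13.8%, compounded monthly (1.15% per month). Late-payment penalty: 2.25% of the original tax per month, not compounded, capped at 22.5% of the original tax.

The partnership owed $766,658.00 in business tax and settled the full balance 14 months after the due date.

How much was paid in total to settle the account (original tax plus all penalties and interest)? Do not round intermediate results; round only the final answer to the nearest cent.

Penalty (uncapped): 14 × 2.25% × $766,658.00 = $241,497.27; cap = 22.5% × $766,658.00 = $172,498.05 → penalty = $172,498.05
Interest: $766,658.00 × ((1 + 0.0115)^14 − 1) = $766,658.00 × 0.1736063… = $133,096.6325…
Total = $766,658.00 + $172,498.0500 + $133,096.6325… = $1,072,252.68

$1,072,252.68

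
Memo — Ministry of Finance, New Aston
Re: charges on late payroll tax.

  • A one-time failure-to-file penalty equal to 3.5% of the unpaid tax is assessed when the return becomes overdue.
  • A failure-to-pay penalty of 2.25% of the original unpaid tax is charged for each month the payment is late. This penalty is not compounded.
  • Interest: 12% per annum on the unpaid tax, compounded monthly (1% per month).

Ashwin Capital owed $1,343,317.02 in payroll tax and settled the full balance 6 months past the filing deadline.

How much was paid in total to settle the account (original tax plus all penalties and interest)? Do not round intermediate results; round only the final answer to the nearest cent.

$1,654,321.98

Failure-to-file penalty: 3.5% × $1,343,317.02 = $47,016.10…
Failure-to-pay penalty: 6 × 2.25% × $1,343,317.02 = $181,347.80…
Interest: $1,343,317.02 × ((1 + 0.01)^6 − 1) = $1,343,317.02 × 0.0615202… = $82,641.0654…
Total = $1,343,317.02 + $228,363.8934 + $82,641.0654… = $1,654,321.98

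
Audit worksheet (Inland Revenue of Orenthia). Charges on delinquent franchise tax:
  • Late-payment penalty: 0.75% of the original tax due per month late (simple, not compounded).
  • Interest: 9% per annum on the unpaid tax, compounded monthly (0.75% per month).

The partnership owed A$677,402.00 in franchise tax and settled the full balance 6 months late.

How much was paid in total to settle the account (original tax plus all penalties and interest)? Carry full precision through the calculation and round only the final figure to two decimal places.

A$738,945.49

Late-payment penalty: 6 × 0.75% × A$677,402.00 = A$30,483.09
Interest: A$677,402.00 × ((1 + 0.0075)^6 − 1) = A$677,402.00 × 0.0458522… = A$31,060.3958…
Total = A$677,402.00 + A$30,483.0900 + A$31,060.3958… = A$738,945.49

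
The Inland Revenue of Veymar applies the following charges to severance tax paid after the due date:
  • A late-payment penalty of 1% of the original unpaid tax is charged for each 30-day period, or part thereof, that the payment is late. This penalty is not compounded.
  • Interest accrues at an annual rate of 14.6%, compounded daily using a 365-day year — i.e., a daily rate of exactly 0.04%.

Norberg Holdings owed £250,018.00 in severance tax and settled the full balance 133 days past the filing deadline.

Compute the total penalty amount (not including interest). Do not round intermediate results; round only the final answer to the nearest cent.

£12,500.90

Penalty periods: ⌈133/30⌉ = 5; penalty = 5 × 1% × £250,018.00 = £12,500.90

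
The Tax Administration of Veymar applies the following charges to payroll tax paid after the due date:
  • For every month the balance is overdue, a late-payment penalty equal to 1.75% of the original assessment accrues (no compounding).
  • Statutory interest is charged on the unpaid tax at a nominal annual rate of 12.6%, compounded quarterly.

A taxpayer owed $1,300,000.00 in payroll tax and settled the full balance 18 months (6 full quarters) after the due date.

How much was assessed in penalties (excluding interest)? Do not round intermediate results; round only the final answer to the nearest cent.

Late-payment penalty: 18 × 1.75% × $1,300,000.00 = $409,500.00

$409,500.00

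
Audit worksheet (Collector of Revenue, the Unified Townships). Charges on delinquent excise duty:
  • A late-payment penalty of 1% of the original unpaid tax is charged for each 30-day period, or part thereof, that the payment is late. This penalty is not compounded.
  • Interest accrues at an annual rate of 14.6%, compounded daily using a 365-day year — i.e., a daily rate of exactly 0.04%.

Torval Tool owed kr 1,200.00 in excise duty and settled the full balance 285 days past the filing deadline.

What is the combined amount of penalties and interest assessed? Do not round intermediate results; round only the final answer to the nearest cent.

kr 264.87

Penalty periods: ⌈285/30⌉ = 10; penalty = 10 × 1% × kr 1,200.00 = kr 120.00
Interest: kr 1,200.00 × ((1 + 0.0004)^285 − 1) = kr 1,200.00 × 0.12072658… = kr 144.8719…
Penalties + interest = kr 120.0000 + kr 144.8719… = kr 264.87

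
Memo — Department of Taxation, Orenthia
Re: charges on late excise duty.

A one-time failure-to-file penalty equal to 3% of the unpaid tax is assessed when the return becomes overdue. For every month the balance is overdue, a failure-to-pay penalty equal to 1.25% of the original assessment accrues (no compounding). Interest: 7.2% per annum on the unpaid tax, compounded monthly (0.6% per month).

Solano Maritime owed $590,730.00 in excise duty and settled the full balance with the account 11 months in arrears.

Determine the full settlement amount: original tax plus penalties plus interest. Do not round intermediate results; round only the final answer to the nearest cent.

$729,856.41

Failure-to-file penalty: 3% × $590,730.00 = $17,721.90
Failure-to-pay penalty: 11 × 1.25% × $590,730.00 = $81,225.38…
Interest: $590,730.00 × ((1 + 0.006)^11 − 1) = $590,730.00 × 0.0680161… = $40,179.1338…
Total = $590,730.00 + $98,947.2750 + $40,179.1338… = $729,856.41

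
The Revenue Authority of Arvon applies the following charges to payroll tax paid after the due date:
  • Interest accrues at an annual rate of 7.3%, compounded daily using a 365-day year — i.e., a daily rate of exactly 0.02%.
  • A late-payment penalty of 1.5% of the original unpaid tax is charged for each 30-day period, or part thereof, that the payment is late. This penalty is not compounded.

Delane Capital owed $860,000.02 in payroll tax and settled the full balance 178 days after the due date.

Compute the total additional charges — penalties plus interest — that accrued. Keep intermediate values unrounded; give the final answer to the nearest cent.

Penalty periods: ⌈178/30⌉ = 6; penalty = 6 × 1.5% × $860,000.02 = $77,400.00…
Interest: $860,000.02 × ((1 + 0.0002)^178 − 1) = $860,000.02 × 0.03623758… = $31,164.3183…
Penalties + interest = $77,400.0018 + $31,164.3183… = $108,564.32

$108,564.32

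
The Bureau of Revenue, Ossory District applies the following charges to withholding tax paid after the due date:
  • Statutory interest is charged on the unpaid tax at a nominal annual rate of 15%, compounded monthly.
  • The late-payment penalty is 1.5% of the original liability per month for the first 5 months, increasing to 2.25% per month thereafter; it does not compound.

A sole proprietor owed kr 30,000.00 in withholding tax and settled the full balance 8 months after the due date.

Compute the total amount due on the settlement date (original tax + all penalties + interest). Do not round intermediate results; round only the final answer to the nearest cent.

kr 37,409.58

Penalty, months 1–5: 5 × 1.5% × kr 30,000.00 = kr 2,250.00
Penalty, months 6–8: 3 × 2.25% × kr 30,000.00 = kr 2,025.00
Interest (15%/yr ÷ 12 = 1.25%/month): kr 30,000.00 × ((1 + 0.0125)^8 − 1) = kr 3,134.5830…
Total = kr 30,000.00 + kr 4,275.0000 + kr 3,134.5830… = kr 37,409.58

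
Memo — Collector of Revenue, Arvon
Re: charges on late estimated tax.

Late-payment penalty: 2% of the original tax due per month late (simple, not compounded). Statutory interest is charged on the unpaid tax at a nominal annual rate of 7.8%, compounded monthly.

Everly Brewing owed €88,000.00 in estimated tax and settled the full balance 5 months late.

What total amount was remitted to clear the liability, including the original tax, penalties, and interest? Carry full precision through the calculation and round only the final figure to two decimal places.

€99,697.42

Late-payment penalty: 5 × 2% × €88,000.00 = €8,800.00
Interest (7.8%/yr ÷ 12 = 0.65%/month): €88,000.00 × ((1 + 0.0065)^5 − 1) = €2,897.4225…
Total = €88,000.00 + €8,800.0000 + €2,897.4225… = €99,697.42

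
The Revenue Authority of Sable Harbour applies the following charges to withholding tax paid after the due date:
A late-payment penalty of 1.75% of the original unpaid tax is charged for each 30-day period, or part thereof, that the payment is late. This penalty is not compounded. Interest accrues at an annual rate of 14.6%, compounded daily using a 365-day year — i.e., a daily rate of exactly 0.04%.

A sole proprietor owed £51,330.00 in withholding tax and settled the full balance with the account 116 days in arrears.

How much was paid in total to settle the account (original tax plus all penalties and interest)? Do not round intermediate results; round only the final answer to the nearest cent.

Penalty periods: ⌈116/30⌉ = 4; penalty = 4 × 1.75% × £51,330.00 = £3,593.10
Interest: £51,330.00 × ((1 + 0.0004)^116 − 1) = £51,330.00 × 0.04748361… = £2,437.3335…
Total = £51,330.00 + £3,593.1000 + £2,437.3335… = £57,360.43

£57,360.43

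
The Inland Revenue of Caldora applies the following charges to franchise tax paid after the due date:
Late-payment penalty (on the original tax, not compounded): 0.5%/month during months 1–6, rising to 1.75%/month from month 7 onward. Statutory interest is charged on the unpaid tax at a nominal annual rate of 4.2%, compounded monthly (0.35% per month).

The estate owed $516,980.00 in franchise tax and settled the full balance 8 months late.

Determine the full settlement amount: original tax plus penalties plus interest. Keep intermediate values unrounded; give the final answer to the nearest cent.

$565,237.71

Penalty, months 1–6: 6 × 0.5% × $516,980.00 = $15,509.40
Penalty, months 7–8: 2 × 1.75% × $516,980.00 = $18,094.30
Interest: $516,980.00 × ((1 + 0.0035)^8 − 1) = $516,980.00 × 0.0283454… = $14,654.0109…
Total = $516,980.00 + $33,603.7000 + $14,654.0109… = $565,237.71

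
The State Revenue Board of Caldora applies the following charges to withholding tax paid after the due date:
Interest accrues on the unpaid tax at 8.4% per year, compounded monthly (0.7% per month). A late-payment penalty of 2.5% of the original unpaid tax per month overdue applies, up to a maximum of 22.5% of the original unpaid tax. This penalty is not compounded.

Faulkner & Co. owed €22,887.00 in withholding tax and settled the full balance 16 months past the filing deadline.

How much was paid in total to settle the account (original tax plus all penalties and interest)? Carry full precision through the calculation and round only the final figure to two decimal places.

€30,738.99

Penalty (uncapped): 16 × 2.5% × €22,887.00 = €9,154.80; cap = 22.5% × €22,887.00 = €5,149.58… → penalty = €5,149.58…
Interest: €22,887.00 × ((1 + 0.007)^16 − 1) = €22,887.00 × 0.1180765… = €2,702.4174…
Total = €22,887.00 + €5,149.5750 + €2,702.4174… = €30,738.99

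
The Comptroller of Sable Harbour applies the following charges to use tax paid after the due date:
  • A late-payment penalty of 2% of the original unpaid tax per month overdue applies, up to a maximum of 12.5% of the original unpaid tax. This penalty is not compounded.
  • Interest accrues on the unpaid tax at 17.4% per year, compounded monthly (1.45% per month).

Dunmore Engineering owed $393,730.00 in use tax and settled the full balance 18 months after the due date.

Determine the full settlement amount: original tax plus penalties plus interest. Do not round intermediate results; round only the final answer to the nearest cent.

$559,410.35

Penalty (uncapped): 18 × 2% × $393,730.00 = $141,742.80; cap = 12.5% × $393,730.00 = $49,216.25 → penalty = $49,216.25
Interest: $393,730.00 × ((1 + 0.0145)^18 − 1) = $393,730.00 × 0.2957969… = $116,464.0994…
Total = $393,730.00 + $49,216.2500 + $116,464.0994… = $559,410.35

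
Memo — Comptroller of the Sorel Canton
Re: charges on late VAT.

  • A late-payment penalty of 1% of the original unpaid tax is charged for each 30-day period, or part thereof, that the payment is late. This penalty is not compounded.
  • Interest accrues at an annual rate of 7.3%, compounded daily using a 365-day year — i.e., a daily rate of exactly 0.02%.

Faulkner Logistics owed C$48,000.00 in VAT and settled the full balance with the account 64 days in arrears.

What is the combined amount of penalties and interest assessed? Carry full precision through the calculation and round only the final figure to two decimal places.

Penalty periods: ⌈64/30⌉ = 3; penalty = 3 × 1% × C$48,000.00 = C$1,440.00
Interest: C$48,000.00 × ((1 + 0.0002)^64 − 1) = C$48,000.00 × 0.01288097… = C$618.2868…
Penalties + interest = C$1,440.0000 + C$618.2868… = C$2,058.29

C$2,058.29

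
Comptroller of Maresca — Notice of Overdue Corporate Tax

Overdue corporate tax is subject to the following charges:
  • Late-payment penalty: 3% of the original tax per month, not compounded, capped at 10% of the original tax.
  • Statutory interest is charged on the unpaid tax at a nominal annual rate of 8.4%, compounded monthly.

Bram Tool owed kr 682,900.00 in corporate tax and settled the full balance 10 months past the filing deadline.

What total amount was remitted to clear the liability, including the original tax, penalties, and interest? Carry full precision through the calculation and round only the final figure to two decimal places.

Penalty (uncapped): 10 × 3% × kr 682,900.00 = kr 204,870.00; cap = 10% × kr 682,900.00 = kr 68,290.00 → penalty = kr 68,290.00
Interest (8.4%/yr ÷ 12 = 0.7%/month): kr 682,900.00 × ((1 + 0.007)^10 − 1) = kr 49,337.2499…
Total = kr 682,900.00 + kr 68,290.0000 + kr 49,337.2499… = kr 800,527.25

kr 800,527.25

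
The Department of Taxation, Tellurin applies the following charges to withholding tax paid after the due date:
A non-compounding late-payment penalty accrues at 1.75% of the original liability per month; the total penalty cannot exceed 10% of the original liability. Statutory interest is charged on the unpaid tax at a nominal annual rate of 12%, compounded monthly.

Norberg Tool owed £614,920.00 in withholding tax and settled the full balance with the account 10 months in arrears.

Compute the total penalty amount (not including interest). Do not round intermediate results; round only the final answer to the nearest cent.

Penalty (uncapped): 10 × 1.75% × £614,920.00 = £107,611.00; cap = 10% × £614,920.00 = £61,492.00 → penalty = £61,492.00

£61,492.00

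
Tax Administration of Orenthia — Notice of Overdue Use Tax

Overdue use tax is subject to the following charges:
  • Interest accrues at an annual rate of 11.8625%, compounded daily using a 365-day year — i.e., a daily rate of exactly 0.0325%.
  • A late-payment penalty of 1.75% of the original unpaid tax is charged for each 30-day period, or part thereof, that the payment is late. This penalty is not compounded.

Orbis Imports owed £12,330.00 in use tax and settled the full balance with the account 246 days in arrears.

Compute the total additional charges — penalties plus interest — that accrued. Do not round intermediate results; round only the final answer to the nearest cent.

Penalty periods: ⌈246/30⌉ = 9; penalty = 9 × 1.75% × £12,330.00 = £1,941.98…
Interest: £12,330.00 × ((1 + 0.000325)^246 − 1) = £12,330.00 × 0.08321883… = £1,026.0882…
Penalties + interest = £1,941.9750 + £1,026.0882… = £2,968.06

£2,968.06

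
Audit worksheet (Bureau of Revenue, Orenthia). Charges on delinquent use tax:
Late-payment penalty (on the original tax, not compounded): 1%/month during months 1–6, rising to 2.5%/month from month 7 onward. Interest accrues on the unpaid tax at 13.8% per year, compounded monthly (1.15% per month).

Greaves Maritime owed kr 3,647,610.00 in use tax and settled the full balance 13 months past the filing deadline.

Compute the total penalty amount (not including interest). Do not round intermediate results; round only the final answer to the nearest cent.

Penalty, months 1–6: 6 × 1% × kr 3,647,610.00 = kr 218,856.60
Penalty, months 7–13: 7 × 2.5% × kr 3,647,610.00 = kr 638,331.75
Total penalty = kr 218,856.60 + kr 638,331.75 = kr 857,188.35

kr 857,188.35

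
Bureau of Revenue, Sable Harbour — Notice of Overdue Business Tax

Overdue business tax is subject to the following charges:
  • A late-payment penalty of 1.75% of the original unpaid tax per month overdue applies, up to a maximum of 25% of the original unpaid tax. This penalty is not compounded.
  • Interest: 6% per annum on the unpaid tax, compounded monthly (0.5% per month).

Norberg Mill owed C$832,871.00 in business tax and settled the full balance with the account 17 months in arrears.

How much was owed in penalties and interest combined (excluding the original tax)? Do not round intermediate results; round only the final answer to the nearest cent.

Penalty (uncapped): 17 × 1.75% × C$832,871.00 = C$247,779.12…; cap = 25% × C$832,871.00 = C$208,217.75 → penalty = C$208,217.75
Interest: C$832,871.00 × ((1 + 0.005)^17 − 1) = C$832,871.00 × 0.0884865… = C$73,697.8456…
Penalties + interest = C$208,217.7500 + C$73,697.8456… = C$281,915.60

C$281,915.60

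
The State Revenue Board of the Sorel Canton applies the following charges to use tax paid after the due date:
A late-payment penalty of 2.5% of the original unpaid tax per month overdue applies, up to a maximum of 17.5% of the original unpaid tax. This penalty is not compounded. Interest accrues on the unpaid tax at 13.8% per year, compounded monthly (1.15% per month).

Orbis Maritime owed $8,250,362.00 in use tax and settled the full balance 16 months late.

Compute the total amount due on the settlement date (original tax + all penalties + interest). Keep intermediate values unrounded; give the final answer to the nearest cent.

$11,350,471.98

Penalty (uncapped): 16 × 2.5% × $8,250,362.00 = $3,300,144.80; cap = 17.5% × $8,250,362.00 = $1,443,813.35 → penalty = $1,443,813.35
Interest: $8,250,362.00 × ((1 + 0.0115)^16 − 1) = $8,250,362.00 × 0.2007544… = $1,656,296.6324…
Total = $8,250,362.00 + $1,443,813.3500 + $1,656,296.6324… = $11,350,471.98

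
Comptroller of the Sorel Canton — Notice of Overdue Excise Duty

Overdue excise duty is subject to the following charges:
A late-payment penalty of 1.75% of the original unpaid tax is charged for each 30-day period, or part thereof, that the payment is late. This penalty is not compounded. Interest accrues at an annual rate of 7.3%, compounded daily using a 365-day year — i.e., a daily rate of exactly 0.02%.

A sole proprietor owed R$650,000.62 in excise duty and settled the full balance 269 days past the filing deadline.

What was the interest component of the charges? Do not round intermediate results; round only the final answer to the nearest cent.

Interest: R$650,000.62 × ((1 + 0.0002)^269 − 1) = R$650,000.62 × 0.05526785… = R$35,924.1366…

R$35,924.14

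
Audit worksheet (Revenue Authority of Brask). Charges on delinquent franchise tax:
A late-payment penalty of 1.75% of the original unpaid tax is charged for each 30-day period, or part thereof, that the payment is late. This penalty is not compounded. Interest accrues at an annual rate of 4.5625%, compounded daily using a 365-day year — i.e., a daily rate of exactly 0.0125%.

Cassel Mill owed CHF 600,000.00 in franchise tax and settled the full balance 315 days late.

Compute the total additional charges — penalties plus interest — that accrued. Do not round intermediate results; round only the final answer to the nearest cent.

Penalty periods: ⌈315/30⌉ = 11; penalty = 11 × 1.75% × CHF 600,000.00 = CHF 115,500.00
Interest: CHF 600,000.00 × ((1 + 0.000125)^315 − 1) = CHF 600,000.00 × 0.04015791… = CHF 24,094.7467…
Penalties + interest = CHF 115,500.0000 + CHF 24,094.7467… = CHF 139,594.75

CHF 139,594.75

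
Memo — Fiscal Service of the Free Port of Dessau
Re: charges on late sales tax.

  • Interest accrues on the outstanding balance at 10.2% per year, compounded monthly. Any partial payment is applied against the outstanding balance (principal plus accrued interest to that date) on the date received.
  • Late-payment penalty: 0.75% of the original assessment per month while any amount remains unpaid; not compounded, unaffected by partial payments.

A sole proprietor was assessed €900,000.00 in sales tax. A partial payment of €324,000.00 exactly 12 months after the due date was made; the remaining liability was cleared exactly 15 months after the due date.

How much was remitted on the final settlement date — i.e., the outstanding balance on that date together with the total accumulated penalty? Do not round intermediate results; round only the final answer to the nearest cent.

€790,753.22

Monthly rate = 10.2% ÷ 12 = 0.85%
Balance at month 12: €900,000.0000 × (1 + 0.0085)^12 = €996,215.6042…
After €324,000.00 payment: €996,215.6042… − €324,000.00 = €672,215.6042…
Balance at month 15: €672,215.6042… × (1 + 0.0085)^3 = €689,503.2177…
Penalty: 15 × 0.75% × €900,000.00 = €101,250.00
Final settlement = outstanding balance + penalty = €689,503.2177… + €101,250.00 = €790,753.22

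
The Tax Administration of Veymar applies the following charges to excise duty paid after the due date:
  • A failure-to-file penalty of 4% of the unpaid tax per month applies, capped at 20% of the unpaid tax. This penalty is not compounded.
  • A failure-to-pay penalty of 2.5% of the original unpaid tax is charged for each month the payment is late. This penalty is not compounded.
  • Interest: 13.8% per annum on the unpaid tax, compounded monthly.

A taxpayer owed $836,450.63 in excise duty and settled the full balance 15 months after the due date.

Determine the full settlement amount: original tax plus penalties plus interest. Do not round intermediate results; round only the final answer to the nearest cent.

Failure-to-file: 15 × 4% × $836,450.63 = $501,870.38…, capped at 20% × $836,450.63 = $167,290.13…
Failure-to-pay penalty = 2.5% × $836,450.63 × 15 mo = $313,668.99…
Interest (13.8%/yr ÷ 12 = 1.15%/month): $836,450.63 × ((1 + 0.0115)^15 − 1) = $156,502.2029…
Total = $836,450.63 + $480,959.1123… + $156,502.2029… = $1,473,911.95

$1,473,911.95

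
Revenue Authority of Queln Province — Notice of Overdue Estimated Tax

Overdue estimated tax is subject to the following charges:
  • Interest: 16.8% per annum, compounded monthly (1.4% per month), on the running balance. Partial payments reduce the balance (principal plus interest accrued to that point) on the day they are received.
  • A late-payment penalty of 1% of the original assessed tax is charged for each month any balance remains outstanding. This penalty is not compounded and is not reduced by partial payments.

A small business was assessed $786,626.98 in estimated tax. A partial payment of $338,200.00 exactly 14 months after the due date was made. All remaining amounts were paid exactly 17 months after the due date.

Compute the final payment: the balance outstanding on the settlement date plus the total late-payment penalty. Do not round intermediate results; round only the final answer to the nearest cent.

$777,477.32

Balance at month 14: $786,626.9800 × (1 + 0.014)^14 = $955,652.9568…
After $338,200.00 payment: $955,652.9568… − $338,200.00 = $617,452.9568…
Balance at month 17: $617,452.9568… × (1 + 0.014)^3 = $643,750.7377…
Penalty: 17 × 1% × $786,626.98 = $133,726.59…
Final settlement = outstanding balance + penalty = $643,750.7377… + $133,726.59… = $777,477.32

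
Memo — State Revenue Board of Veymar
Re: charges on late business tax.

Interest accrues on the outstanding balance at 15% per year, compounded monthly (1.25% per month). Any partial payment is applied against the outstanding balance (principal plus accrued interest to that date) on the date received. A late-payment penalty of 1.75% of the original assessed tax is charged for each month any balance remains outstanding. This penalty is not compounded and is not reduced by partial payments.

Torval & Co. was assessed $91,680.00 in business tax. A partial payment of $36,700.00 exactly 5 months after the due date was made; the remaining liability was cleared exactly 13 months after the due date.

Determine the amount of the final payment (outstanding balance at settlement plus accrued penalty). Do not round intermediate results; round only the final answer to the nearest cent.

Balance at month 5: $91,680.0000 × (1 + 0.0125)^5 = $97,555.0518…
After $36,700.00 payment: $97,555.0518… − $36,700.00 = $60,855.0518…
Balance at month 13: $60,855.0518… × (1 + 0.0125)^8 = $67,213.5589…
Penalty: 13 × 1.75% × $91,680.00 = $20,857.20
Final settlement = outstanding balance + penalty = $67,213.5589… + $20,857.20 = $88,070.76

$88,070.76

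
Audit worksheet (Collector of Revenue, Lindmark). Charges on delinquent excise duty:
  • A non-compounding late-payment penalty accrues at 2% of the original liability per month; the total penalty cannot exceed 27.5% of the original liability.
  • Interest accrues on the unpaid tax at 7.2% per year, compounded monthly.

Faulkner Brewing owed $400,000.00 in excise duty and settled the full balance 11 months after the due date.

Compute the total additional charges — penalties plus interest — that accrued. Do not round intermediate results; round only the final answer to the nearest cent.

Penalty: 11 × 2% × $400,000.00 = $88,000.00 (below the 27.5% cap of $110,000.00)
Interest (7.2%/yr ÷ 12 = 0.6%/month): $400,000.00 × ((1 + 0.006)^11 − 1) = $27,206.4285…
Penalties + interest = $88,000.0000 + $27,206.4285… = $115,206.43

$115,206.43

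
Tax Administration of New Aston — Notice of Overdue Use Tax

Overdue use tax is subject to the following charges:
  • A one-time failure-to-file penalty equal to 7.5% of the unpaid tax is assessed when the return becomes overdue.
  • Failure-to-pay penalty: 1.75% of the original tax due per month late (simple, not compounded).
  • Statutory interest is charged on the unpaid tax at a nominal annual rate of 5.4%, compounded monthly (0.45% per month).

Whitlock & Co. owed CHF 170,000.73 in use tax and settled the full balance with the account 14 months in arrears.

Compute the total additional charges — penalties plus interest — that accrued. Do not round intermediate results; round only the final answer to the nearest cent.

Failure-to-file penalty: 7.5% × CHF 170,000.73 = CHF 12,750.05…
Failure-to-pay penalty: 14 × 1.75% × CHF 170,000.73 = CHF 41,650.18…
Interest: CHF 170,000.73 × ((1 + 0.0045)^14 − 1) = CHF 170,000.73 × 0.0648763… = CHF 11,029.0241…
Penalties + interest = CHF 54,400.2336 + CHF 11,029.0241… = CHF 65,429.26

CHF 65,429.26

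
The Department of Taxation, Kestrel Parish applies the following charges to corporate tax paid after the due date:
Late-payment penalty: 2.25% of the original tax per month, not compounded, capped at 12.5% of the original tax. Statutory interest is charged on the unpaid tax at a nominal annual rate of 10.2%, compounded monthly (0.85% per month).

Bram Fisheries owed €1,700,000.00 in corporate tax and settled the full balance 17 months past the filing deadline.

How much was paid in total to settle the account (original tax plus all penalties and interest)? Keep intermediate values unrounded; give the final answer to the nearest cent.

€2,175,585.72

Penalty (uncapped): 17 × 2.25% × €1,700,000.00 = €650,250.00; cap = 12.5% × €1,700,000.00 = €212,500.00 → penalty = €212,500.00
Interest: €1,700,000.00 × ((1 + 0.0085)^17 − 1) = €1,700,000.00 × 0.1547563… = €263,085.7237…
Total = €1,700,000.00 + €212,500.0000 + €263,085.7237… = €2,175,585.72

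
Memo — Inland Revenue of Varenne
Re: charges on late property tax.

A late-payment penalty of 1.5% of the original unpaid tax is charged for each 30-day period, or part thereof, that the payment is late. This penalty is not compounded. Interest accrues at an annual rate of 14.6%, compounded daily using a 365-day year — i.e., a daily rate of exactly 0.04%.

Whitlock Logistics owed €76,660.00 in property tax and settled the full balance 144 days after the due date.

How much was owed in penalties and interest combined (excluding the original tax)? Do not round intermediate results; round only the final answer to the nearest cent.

€10,293.83

Penalty periods: ⌈144/30⌉ = 5; penalty = 5 × 1.5% × €76,660.00 = €5,749.50
Interest: €76,660.00 × ((1 + 0.0004)^144 − 1) = €76,660.00 × 0.05927899… = €4,544.3277…
Penalties + interest = €5,749.5000 + €4,544.3277… = €10,293.83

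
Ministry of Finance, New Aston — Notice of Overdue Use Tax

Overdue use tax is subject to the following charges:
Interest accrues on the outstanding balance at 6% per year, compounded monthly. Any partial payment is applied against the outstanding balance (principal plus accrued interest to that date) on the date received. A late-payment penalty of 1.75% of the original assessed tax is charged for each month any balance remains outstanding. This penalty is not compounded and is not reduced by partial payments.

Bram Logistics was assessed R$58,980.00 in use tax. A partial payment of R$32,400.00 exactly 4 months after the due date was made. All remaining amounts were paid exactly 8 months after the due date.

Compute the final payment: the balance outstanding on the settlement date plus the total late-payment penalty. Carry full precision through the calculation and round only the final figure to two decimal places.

R$36,585.23

Monthly rate = 6% ÷ 12 = 0.5%
Balance at month 4: R$58,980.0000 × (1 + 0.005)^4 = R$60,168.4765…
After R$32,400.00 payment: R$60,168.4765… − R$32,400.00 = R$27,768.4765…
Balance at month 8: R$27,768.4765… × (1 + 0.005)^4 = R$28,328.0252…
Penalty: 8 × 1.75% × R$58,980.00 = R$8,257.20
Final settlement = outstanding balance + penalty = R$28,328.0252… + R$8,257.20 = R$36,585.23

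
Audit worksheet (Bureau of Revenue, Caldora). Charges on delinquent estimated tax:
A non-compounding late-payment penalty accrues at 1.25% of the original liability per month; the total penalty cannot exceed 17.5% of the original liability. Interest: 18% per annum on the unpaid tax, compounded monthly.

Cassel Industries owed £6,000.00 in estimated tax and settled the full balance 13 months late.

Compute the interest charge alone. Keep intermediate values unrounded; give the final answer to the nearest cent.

Interest (18%/yr ÷ 12 = 1.5%/month): £6,000.00 × ((1 + 0.015)^13 − 1) = £1,281.3147…

£1,281.31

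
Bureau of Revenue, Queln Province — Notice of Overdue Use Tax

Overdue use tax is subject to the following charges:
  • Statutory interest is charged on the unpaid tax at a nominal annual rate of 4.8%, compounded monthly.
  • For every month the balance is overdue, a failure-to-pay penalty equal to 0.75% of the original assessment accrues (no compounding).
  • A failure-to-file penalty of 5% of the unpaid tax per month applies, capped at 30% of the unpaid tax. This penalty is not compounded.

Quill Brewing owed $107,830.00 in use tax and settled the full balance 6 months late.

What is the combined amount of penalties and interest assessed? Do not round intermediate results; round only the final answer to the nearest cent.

$39,815.29

Failure-to-file: 6 × 5% × $107,830.00 = $32,349.00, capped at 30% × $107,830.00 = $32,349.00
Failure-to-pay penalty: 6 × 0.75% × $107,830.00 = $4,852.35
Interest (4.8%/yr ÷ 12 = 0.4%/month): $107,830.00 × ((1 + 0.004)^6 − 1) = $2,613.9376…
Penalties + interest = $37,201.3500 + $2,613.9376… = $39,815.29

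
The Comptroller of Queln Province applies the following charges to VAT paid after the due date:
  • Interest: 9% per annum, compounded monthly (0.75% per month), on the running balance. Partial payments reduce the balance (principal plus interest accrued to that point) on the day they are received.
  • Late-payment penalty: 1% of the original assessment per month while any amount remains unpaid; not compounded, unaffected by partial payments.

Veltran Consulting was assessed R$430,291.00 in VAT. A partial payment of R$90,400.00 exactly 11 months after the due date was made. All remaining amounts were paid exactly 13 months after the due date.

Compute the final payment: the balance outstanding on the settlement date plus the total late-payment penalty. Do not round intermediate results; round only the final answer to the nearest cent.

R$438,361.92

Balance at month 11: R$430,291.0000 × (1 + 0.0075)^11 = R$467,151.6266…
After R$90,400.00 payment: R$467,151.6266… − R$90,400.00 = R$376,751.6266…
Balance at month 13: R$376,751.6266… × (1 + 0.0075)^2 = R$382,424.0933…
Penalty: 13 × 1% × R$430,291.00 = R$55,937.83
Final settlement = outstanding balance + penalty = R$382,424.0933… + R$55,937.83 = R$438,361.92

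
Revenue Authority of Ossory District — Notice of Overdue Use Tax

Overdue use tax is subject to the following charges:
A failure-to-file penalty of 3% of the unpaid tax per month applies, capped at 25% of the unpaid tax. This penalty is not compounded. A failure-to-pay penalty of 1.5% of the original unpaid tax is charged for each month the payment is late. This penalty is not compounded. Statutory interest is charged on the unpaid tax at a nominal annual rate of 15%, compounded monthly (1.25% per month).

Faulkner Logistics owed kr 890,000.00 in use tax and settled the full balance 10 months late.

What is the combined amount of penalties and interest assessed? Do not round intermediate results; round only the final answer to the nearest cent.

kr 473,721.04

Failure-to-file: 10 × 3% × kr 890,000.00 = kr 267,000.00, capped at 25% × kr 890,000.00 = kr 222,500.00
Failure-to-pay penalty = 1.5% × kr 890,000.00 × 10 mo = kr 133,500.00
Interest: kr 890,000.00 × ((1 + 0.0125)^10 − 1) = kr 890,000.00 × 0.1322708… = kr 117,721.0384…
Penalties + interest = kr 356,000.0000 + kr 117,721.0384… = kr 473,721.04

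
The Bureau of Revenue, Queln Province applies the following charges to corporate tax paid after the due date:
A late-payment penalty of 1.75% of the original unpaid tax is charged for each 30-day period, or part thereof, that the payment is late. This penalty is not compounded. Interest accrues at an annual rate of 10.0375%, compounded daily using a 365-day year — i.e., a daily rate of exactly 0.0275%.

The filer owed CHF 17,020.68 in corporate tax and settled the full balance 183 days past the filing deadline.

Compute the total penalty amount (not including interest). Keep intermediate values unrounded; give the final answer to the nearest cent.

CHF 2,085.03

Penalty periods: ⌈183/30⌉ = 7; penalty = 7 × 1.75% × CHF 17,020.68 = CHF 2,085.03…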